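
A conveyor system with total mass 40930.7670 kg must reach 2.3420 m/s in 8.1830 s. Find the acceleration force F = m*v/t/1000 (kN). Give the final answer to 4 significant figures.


F = 40930.7670 * 2.3420 / 8.1830 / 1000
F = 11.71 kN


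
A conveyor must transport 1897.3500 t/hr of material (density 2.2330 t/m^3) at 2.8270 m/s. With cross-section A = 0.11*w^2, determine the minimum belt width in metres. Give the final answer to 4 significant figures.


A_req = 1897.3500 / (2.8270 * 2.2330 * 3600) = 0.0834892 m^2
w = sqrt(0.0834892 / 0.11)
w = 0.8712 m


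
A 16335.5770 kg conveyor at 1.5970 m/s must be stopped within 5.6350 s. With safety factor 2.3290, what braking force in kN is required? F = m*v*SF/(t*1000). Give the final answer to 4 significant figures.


F = 16335.5770 * 1.5970 / 5.6350 * 2.3290 / 1000
F = 10.78 kN


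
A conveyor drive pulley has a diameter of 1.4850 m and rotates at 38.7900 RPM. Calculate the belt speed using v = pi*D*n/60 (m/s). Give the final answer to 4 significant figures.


v = pi * 1.4850 * 38.7900 / 60
v = 3.016 m/s


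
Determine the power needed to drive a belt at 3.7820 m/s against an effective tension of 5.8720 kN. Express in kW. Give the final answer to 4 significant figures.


P = Te * v = 5.8720 * 3.7820
P = 22.21 kW


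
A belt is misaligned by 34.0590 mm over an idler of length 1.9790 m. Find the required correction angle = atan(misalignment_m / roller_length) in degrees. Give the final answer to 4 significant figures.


misalign_m = 34.0590 / 1000 = 0.034059 m
angle = atan(0.034059 / 1.9790)
angle = 0.9860 deg


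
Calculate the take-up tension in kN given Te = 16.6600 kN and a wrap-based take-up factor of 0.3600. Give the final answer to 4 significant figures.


T_tu = 16.6600 * 0.3600
T_tu = 5.998 kN


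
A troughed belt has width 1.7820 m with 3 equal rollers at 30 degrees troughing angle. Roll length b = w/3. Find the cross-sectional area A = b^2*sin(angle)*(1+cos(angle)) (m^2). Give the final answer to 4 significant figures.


b = 1.7820/3 = 0.594 m
A = 0.594^2 * sin(30 deg) * (1 + cos(30 deg))
A = 0.3292 m^2


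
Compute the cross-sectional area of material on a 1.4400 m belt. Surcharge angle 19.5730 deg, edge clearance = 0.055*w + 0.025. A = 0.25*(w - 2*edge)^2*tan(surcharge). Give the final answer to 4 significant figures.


edge = 0.055*1.4400 + 0.025 = 0.1042 m
ew = 1.4400 - 2*0.1042 = 1.2316 m
A = 0.25 * 1.2316^2 * tan(19.5730 deg)
A = 0.1348 m^2


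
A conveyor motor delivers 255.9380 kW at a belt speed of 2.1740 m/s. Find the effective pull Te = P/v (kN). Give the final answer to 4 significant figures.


Te = P / v = 255.9380 / 2.1740
Te = 117.7 kN


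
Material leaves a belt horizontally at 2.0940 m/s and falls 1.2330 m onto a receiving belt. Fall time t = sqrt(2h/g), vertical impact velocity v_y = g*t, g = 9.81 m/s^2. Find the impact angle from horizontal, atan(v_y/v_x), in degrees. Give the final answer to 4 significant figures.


t = sqrt(2*1.2330/9.81) = 0.501374 s
v_y = 9.81 * 0.501374 = 4.91848 m/s
angle = atan(4.91848 / 2.0940) = 66.94 deg


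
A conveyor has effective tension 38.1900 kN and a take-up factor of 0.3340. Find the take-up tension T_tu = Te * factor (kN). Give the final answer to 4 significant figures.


T_tu = 38.1900 * 0.3340
T_tu = 12.76 kN


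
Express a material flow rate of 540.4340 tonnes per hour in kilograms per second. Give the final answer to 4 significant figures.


m_dot = 540.4340 * 1000 / 3600
m_dot = 150.1 kg/s


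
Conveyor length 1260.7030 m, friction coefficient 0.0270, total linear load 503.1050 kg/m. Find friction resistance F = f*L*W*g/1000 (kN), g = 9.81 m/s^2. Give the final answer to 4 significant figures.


F = 0.0270 * 1260.7030 * 503.1050 * 9.81 / 1000
F = 168.0 kN


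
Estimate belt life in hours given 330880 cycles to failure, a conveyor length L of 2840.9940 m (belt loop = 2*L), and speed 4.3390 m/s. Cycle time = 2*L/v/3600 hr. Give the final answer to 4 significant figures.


cycle_time = 2 * 2840.9940 / 4.3390 / 3600 = 0.363754 hr
life = 330880 * 0.363754 = 120400 hours


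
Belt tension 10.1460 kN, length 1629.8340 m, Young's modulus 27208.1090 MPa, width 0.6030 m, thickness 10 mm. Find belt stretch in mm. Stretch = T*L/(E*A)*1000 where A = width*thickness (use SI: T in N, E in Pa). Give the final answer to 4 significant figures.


A = 0.6030 * 0.01 = 0.00603 m^2
Stretch = 10.1460*1000 * 1629.8340 / (27208.1090e6 * 0.00603) * 1000
Stretch = 100.8 mm


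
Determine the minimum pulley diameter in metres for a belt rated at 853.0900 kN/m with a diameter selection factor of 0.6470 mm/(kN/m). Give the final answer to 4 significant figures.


D = 853.0900 * 0.6470 / 1000
D = 0.5519 m


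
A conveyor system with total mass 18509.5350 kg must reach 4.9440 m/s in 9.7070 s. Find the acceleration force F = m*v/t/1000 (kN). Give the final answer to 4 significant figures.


F = 18509.5350 * 4.9440 / 9.7070 / 1000
F = 9.427 kN


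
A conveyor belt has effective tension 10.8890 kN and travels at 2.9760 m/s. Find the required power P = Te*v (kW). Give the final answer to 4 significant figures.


P = Te * v = 10.8890 * 2.9760
P = 32.41 kW


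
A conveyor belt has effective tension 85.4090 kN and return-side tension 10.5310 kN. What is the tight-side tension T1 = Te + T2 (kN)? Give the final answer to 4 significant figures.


T1 = Te + T2 = 85.4090 + 10.5310
T1 = 95.94 kN


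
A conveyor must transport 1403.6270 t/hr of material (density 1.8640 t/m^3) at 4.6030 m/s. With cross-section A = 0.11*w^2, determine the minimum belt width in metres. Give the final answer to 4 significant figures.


A_req = 1403.6270 / (4.6030 * 1.8640 * 3600) = 0.0454425 m^2
w = sqrt(0.0454425 / 0.11)
w = 0.6427 m


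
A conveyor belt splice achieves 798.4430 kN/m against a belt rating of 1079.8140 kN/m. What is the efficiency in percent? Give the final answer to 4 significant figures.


Eff = 798.4430 / 1079.8140 * 100
Eff = 73.94 %


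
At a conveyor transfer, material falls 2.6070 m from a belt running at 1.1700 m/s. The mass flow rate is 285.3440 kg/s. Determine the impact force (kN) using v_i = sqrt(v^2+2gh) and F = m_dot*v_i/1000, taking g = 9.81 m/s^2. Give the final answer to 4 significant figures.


v_i = sqrt(1.1700^2 + 2*9.81*2.6070) = 7.24695 m/s
F = 285.3440 * 7.24695 / 1000
F = 2.068 kN


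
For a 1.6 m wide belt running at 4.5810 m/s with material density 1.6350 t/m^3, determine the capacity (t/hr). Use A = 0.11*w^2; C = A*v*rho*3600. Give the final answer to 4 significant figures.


A = 0.11 * 1.6^2 = 0.2816 m^2
C = 0.2816 * 4.5810 * 1.6350 * 3600
C = 7593 t/hr


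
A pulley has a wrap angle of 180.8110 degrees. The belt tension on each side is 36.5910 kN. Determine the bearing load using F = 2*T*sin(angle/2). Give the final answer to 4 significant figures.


F = 2 * 36.5910 * sin(180.8110/2 deg)
F = 73.18 kN


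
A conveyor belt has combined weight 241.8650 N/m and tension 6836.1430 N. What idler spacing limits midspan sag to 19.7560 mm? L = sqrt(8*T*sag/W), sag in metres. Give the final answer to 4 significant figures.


sag = 19.7560/1000 = 0.019756 m
L = sqrt(8 * 6836.1430 * 0.019756 / 241.8650)
L = 2.114 m


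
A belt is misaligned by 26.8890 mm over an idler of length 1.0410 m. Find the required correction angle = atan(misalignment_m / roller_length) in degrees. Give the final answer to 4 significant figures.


misalign_m = 26.8890 / 1000 = 0.026889 m
angle = atan(0.026889 / 1.0410)
angle = 1.480 deg


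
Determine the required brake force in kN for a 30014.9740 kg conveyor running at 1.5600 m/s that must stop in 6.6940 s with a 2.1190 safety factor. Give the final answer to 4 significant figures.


F = 30014.9740 * 1.5600 / 6.6940 * 2.1190 / 1000
F = 14.82 kN


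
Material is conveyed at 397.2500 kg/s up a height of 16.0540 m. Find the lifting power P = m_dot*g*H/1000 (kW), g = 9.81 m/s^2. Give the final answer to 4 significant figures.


P = 397.2500 * 9.81 * 16.0540 / 1000
P = 62.56 kW


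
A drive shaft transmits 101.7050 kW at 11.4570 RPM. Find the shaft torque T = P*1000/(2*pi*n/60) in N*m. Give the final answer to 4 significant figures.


omega = 2*pi*11.4570/60 = 1.19977 rad/s
T = 101.7050*1000 / 1.19977
T = 84770 N*m


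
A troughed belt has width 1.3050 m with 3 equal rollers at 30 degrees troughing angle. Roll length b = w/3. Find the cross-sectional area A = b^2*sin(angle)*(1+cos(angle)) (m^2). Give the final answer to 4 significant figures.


b = 1.3050/3 = 0.435 m
A = 0.435^2 * sin(30 deg) * (1 + cos(30 deg))
A = 0.1765 m^2


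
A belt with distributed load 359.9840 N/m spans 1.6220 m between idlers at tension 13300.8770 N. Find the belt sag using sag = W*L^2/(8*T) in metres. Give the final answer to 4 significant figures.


sag = 359.9840 * 1.6220^2 / (8 * 13300.8770)
sag = 0.008901 m


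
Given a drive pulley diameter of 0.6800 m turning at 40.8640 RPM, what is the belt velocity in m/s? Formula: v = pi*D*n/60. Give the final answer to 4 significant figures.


v = pi * 0.6800 * 40.8640 / 60
v = 1.455 m/s


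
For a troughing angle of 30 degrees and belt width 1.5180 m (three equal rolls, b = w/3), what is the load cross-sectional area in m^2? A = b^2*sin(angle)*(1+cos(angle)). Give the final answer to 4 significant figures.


b = 1.5180/3 = 0.506 m
A = 0.506^2 * sin(30 deg) * (1 + cos(30 deg))
A = 0.2389 m^2


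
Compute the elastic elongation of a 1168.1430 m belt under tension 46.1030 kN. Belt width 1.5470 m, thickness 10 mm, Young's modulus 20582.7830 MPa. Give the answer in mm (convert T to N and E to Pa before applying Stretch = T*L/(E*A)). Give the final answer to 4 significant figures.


A = 1.5470 * 0.01 = 0.01547 m^2
Stretch = 46.1030*1000 * 1168.1430 / (20582.7830e6 * 0.01547) * 1000
Stretch = 169.1 mm


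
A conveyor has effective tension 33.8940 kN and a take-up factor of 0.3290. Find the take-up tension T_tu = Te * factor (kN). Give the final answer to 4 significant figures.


T_tu = 33.8940 * 0.3290
T_tu = 11.15 kN


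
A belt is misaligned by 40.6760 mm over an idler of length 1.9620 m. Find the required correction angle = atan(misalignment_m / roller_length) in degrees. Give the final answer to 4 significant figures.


misalign_m = 40.6760 / 1000 = 0.040676 m
angle = atan(0.040676 / 1.9620)
angle = 1.188 deg


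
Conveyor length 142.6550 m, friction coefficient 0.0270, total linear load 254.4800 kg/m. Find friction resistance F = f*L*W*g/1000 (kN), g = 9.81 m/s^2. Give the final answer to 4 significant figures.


F = 0.0270 * 142.6550 * 254.4800 * 9.81 / 1000
F = 9.616 kN


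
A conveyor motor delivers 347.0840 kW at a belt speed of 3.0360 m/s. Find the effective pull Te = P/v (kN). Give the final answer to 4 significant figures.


Te = P / v = 347.0840 / 3.0360
Te = 114.3 kN


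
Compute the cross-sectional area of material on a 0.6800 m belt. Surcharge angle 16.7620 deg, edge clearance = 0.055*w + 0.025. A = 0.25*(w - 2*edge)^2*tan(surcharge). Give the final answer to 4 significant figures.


edge = 0.055*0.6800 + 0.025 = 0.0624 m
ew = 0.6800 - 2*0.0624 = 0.5552 m
A = 0.25 * 0.5552^2 * tan(16.7620 deg)
A = 0.02321 m^2


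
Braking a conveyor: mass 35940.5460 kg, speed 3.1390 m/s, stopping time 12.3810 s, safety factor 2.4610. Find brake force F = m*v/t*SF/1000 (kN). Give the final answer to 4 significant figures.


F = 35940.5460 * 3.1390 / 12.3810 * 2.4610 / 1000
F = 22.42 kN


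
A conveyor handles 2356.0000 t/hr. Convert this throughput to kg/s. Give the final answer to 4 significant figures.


m_dot = 2356.0000 * 1000 / 3600
m_dot = 654.4 kg/s


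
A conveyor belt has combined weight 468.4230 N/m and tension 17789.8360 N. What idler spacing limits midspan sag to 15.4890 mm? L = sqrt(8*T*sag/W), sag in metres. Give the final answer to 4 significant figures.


sag = 15.4890/1000 = 0.015489 m
L = sqrt(8 * 17789.8360 * 0.015489 / 468.4230)
L = 2.169 m


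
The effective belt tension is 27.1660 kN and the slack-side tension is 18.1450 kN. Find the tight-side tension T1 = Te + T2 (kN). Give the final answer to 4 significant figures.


T1 = Te + T2 = 27.1660 + 18.1450
T1 = 45.31 kN


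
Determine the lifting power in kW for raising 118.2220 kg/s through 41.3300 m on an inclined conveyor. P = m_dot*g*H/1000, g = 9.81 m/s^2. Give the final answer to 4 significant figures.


P = 118.2220 * 9.81 * 41.3300 / 1000
P = 47.93 kW


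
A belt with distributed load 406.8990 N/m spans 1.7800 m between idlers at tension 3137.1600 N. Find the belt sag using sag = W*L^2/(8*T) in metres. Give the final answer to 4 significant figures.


sag = 406.8990 * 1.7800^2 / (8 * 3137.1600)
sag = 0.05137 m


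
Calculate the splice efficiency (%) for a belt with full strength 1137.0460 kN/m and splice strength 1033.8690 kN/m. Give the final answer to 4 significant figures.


Eff = 1033.8690 / 1137.0460 * 100
Eff = 90.93 %


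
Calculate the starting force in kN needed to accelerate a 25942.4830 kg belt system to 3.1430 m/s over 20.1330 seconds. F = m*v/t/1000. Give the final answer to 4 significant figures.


F = 25942.4830 * 3.1430 / 20.1330 / 1000
F = 4.050 kN


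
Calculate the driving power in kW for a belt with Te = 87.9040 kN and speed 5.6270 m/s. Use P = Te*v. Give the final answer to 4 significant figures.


P = Te * v = 87.9040 * 5.6270
P = 494.6 kW


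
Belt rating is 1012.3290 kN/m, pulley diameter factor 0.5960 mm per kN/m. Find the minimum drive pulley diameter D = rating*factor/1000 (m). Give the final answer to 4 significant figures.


D = 1012.3290 * 0.5960 / 1000
D = 0.6033 m


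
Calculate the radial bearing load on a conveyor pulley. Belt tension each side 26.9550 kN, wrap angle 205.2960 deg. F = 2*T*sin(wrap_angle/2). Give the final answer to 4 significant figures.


F = 2 * 26.9550 * sin(205.2960/2 deg)
F = 52.60 kN


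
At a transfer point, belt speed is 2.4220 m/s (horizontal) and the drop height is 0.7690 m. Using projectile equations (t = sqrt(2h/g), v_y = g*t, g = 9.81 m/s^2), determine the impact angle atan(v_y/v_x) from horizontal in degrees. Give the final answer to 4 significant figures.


t = sqrt(2*0.7690/9.81) = 0.395953 s
v_y = 9.81 * 0.395953 = 3.8843 m/s
angle = atan(3.8843 / 2.4220) = 58.05 deg


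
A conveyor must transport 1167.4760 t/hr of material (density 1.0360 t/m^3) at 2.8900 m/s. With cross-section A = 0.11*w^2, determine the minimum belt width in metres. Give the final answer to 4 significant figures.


A_req = 1167.4760 / (2.8900 * 1.0360 * 3600) = 0.108315 m^2
w = sqrt(0.108315 / 0.11)
w = 0.9923 m


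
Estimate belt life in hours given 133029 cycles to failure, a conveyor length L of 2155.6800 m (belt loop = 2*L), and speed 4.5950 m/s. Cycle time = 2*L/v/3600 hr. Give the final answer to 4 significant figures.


cycle_time = 2 * 2155.6800 / 4.5950 / 3600 = 0.260631 hr
life = 133029 * 0.260631 = 34670 hours


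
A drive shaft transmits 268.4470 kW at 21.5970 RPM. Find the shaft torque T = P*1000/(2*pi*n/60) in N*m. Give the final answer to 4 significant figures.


omega = 2*pi*21.5970/60 = 2.26163 rad/s
T = 268.4470*1000 / 2.26163
T = 118700 N*m


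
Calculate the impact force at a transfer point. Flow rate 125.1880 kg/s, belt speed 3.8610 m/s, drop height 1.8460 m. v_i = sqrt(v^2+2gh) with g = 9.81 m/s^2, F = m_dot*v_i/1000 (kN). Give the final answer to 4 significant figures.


v_i = sqrt(3.8610^2 + 2*9.81*1.8460) = 7.15023 m/s
F = 125.1880 * 7.15023 / 1000
F = 0.8951 kN


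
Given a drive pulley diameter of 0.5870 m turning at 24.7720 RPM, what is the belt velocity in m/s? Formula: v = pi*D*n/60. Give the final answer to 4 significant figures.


v = pi * 0.5870 * 24.7720 / 60
v = 0.7614 m/s


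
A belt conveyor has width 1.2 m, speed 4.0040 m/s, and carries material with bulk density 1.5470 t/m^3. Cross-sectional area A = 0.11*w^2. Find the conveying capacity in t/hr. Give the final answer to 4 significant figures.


A = 0.11 * 1.2^2 = 0.1584 m^2
C = 0.1584 * 4.0040 * 1.5470 * 3600
C = 3532 t/hr


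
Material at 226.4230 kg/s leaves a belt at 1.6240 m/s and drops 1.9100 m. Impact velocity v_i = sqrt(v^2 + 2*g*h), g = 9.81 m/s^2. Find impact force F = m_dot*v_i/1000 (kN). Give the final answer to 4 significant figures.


v_i = sqrt(1.6240^2 + 2*9.81*1.9100) = 6.33337 m/s
F = 226.4230 * 6.33337 / 1000
F = 1.434 kN


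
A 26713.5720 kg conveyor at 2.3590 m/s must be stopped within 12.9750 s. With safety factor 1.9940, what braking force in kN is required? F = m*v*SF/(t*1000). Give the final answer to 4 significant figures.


F = 26713.5720 * 2.3590 / 12.9750 * 1.9940 / 1000
F = 9.685 kN


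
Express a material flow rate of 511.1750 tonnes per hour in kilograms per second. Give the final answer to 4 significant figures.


m_dot = 511.1750 * 1000 / 3600
m_dot = 142.0 kg/s


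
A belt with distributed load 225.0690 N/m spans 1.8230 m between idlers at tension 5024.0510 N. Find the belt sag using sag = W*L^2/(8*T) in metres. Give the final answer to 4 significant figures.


sag = 225.0690 * 1.8230^2 / (8 * 5024.0510)
sag = 0.01861 m


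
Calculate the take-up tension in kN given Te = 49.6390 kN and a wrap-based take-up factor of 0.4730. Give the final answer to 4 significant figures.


T_tu = 49.6390 * 0.4730
T_tu = 23.48 kN


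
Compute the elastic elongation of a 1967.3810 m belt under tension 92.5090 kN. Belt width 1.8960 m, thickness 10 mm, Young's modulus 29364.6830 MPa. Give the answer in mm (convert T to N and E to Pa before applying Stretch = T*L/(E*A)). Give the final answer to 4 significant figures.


A = 1.8960 * 0.01 = 0.01896 m^2
Stretch = 92.5090*1000 * 1967.3810 / (29364.6830e6 * 0.01896) * 1000
Stretch = 326.9 mm


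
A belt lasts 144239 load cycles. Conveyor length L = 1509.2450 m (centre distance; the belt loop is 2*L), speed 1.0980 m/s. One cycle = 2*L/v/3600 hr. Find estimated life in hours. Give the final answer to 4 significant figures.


cycle_time = 2 * 1509.2450 / 1.0980 / 3600 = 0.763633 hr
life = 144239 * 0.763633 = 110100 hours


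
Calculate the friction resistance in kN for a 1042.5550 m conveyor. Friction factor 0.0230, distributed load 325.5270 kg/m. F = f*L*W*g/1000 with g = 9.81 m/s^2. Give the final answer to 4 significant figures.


F = 0.0230 * 1042.5550 * 325.5270 * 9.81 / 1000
F = 76.57 kN


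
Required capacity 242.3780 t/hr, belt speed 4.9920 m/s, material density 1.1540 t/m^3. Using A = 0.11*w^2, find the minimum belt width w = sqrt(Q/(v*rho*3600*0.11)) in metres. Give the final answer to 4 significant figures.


A_req = 242.3780 / (4.9920 * 1.1540 * 3600) = 0.0116872 m^2
w = sqrt(0.0116872 / 0.11)
w = 0.3260 m


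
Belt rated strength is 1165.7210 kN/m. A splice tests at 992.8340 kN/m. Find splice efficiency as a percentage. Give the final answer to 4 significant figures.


Eff = 992.8340 / 1165.7210 * 100
Eff = 85.17 %


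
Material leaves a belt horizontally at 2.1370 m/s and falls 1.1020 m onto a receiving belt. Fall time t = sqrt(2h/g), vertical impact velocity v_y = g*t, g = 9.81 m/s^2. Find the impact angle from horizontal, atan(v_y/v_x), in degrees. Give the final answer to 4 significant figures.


t = sqrt(2*1.1020/9.81) = 0.473992 s
v_y = 9.81 * 0.473992 = 4.64986 m/s
angle = atan(4.64986 / 2.1370) = 65.32 deg


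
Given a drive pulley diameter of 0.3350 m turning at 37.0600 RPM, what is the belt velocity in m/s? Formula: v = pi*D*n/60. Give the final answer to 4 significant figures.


v = pi * 0.3350 * 37.0600 / 60
v = 0.6501 m/s


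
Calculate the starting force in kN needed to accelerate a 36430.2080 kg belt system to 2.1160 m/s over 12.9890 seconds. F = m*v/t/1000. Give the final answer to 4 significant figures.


F = 36430.2080 * 2.1160 / 12.9890 / 1000
F = 5.935 kN


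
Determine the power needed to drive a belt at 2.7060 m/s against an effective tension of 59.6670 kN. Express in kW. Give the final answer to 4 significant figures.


P = Te * v = 59.6670 * 2.7060
P = 161.5 kW


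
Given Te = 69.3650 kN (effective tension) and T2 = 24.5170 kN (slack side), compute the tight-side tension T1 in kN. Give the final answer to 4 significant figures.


T1 = Te + T2 = 69.3650 + 24.5170
T1 = 93.88 kN


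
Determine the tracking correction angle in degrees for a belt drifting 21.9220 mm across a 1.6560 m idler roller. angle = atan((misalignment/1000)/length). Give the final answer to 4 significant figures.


misalign_m = 21.9220 / 1000 = 0.021922 m
angle = atan(0.021922 / 1.6560)
angle = 0.7584 deg


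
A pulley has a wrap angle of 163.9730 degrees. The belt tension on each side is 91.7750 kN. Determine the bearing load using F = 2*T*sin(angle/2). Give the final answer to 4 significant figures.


F = 2 * 91.7750 * sin(163.9730/2 deg)
F = 181.8 kN


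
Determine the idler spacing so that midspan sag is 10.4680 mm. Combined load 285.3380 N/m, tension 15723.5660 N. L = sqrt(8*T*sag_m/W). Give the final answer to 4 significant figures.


sag = 10.4680/1000 = 0.010468 m
L = sqrt(8 * 15723.5660 * 0.010468 / 285.3380)
L = 2.148 m


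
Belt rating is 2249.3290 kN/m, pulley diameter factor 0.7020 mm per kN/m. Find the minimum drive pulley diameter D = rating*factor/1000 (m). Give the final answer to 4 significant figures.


D = 2249.3290 * 0.7020 / 1000
D = 1.579 m


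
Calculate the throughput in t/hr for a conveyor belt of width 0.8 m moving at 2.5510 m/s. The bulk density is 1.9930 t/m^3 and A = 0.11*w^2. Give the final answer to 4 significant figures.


A = 0.11 * 0.8^2 = 0.0704 m^2
C = 0.0704 * 2.5510 * 1.9930 * 3600
C = 1289 t/hr


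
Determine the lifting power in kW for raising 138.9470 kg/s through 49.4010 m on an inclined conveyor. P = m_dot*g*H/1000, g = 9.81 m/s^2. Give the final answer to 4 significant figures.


P = 138.9470 * 9.81 * 49.4010 / 1000
P = 67.34 kW


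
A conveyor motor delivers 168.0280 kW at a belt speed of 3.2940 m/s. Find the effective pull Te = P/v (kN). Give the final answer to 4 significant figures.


Te = P / v = 168.0280 / 3.2940
Te = 51.01 kN


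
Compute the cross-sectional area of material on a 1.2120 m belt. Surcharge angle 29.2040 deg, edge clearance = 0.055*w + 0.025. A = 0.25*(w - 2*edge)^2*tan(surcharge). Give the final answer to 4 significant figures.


edge = 0.055*1.2120 + 0.025 = 0.09166 m
ew = 1.2120 - 2*0.09166 = 1.02868 m
A = 0.25 * 1.02868^2 * tan(29.2040 deg)
A = 0.1479 m^2


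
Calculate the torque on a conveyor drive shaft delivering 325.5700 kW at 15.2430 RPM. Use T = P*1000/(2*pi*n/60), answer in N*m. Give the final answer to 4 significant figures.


omega = 2*pi*15.2430/60 = 1.59624 rad/s
T = 325.5700*1000 / 1.59624
T = 204000 N*m


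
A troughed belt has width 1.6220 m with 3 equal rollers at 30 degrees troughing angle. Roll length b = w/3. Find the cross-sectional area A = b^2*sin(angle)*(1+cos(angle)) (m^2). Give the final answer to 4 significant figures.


b = 1.6220/3 = 0.540667 m
A = 0.540667^2 * sin(30 deg) * (1 + cos(30 deg))
A = 0.2727 m^2


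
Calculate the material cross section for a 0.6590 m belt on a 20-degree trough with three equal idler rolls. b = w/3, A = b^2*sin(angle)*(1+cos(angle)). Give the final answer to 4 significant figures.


b = 0.6590/3 = 0.219667 m
A = 0.219667^2 * sin(20 deg) * (1 + cos(20 deg))
A = 0.03201 m^2


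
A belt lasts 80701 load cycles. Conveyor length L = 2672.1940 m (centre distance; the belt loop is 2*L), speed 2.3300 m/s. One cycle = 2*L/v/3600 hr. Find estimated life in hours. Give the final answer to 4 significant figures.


cycle_time = 2 * 2672.1940 / 2.3300 / 3600 = 0.637147 hr
life = 80701 * 0.637147 = 51420 hours


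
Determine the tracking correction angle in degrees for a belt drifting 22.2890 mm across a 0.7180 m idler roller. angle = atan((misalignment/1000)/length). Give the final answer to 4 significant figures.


misalign_m = 22.2890 / 1000 = 0.022289 m
angle = atan(0.022289 / 0.7180)
angle = 1.778 deg


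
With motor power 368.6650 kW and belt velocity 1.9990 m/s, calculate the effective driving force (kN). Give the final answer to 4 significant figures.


Te = P / v = 368.6650 / 1.9990
Te = 184.4 kN


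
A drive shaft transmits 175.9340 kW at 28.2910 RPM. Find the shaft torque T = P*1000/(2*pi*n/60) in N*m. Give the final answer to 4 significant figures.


omega = 2*pi*28.2910/60 = 2.96263 rad/s
T = 175.9340*1000 / 2.96263
T = 59380 N*m


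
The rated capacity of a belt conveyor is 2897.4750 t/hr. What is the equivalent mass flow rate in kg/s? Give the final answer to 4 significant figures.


m_dot = 2897.4750 * 1000 / 3600
m_dot = 804.9 kg/s


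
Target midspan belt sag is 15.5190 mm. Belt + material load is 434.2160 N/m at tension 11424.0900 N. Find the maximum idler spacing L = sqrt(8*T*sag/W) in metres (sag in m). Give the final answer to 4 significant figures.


sag = 15.5190/1000 = 0.015519 m
L = sqrt(8 * 11424.0900 * 0.015519 / 434.2160)
L = 1.807 m


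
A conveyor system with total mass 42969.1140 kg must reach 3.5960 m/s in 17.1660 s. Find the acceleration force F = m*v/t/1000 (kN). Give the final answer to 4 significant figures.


F = 42969.1140 * 3.5960 / 17.1660 / 1000
F = 9.001 kN


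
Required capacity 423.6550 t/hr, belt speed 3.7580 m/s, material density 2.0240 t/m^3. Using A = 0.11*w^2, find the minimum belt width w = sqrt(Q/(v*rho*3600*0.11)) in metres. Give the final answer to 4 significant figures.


A_req = 423.6550 / (3.7580 * 2.0240 * 3600) = 0.0154719 m^2
w = sqrt(0.0154719 / 0.11)
w = 0.3750 m


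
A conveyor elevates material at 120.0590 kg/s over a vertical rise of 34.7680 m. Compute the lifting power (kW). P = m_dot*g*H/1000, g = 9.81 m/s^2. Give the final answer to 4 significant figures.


P = 120.0590 * 9.81 * 34.7680 / 1000
P = 40.95 kW


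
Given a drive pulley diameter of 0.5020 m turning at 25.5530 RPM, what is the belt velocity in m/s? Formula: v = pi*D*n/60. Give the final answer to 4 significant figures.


v = pi * 0.5020 * 25.5530 / 60
v = 0.6717 m/s


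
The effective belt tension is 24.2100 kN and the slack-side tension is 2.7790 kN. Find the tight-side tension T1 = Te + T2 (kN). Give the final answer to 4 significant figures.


T1 = Te + T2 = 24.2100 + 2.7790
T1 = 26.99 kN


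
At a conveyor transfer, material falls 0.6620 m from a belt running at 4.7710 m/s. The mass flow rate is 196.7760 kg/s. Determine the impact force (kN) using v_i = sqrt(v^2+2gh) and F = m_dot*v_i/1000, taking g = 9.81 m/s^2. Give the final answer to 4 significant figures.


v_i = sqrt(4.7710^2 + 2*9.81*0.6620) = 5.9792 m/s
F = 196.7760 * 5.9792 / 1000
F = 1.177 kN


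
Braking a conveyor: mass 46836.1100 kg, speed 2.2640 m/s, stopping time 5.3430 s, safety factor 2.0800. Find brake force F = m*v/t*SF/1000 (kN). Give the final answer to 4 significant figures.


F = 46836.1100 * 2.2640 / 5.3430 * 2.0800 / 1000
F = 41.28 kN


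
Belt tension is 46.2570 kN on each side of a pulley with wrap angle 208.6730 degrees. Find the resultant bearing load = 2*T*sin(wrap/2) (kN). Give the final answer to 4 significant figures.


F = 2 * 46.2570 * sin(208.6730/2 deg)
F = 89.63 kN


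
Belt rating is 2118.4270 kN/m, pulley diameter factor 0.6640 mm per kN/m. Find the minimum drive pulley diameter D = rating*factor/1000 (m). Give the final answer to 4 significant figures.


D = 2118.4270 * 0.6640 / 1000
D = 1.407 m


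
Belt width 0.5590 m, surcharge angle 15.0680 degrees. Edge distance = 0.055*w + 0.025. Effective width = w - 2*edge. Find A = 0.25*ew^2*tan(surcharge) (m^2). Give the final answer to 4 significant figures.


edge = 0.055*0.5590 + 0.025 = 0.055745 m
ew = 0.5590 - 2*0.055745 = 0.44751 m
A = 0.25 * 0.44751^2 * tan(15.0680 deg)
A = 0.01348 m^2


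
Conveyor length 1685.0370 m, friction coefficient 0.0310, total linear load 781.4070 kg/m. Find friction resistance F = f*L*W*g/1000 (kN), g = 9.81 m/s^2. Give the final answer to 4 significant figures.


F = 0.0310 * 1685.0370 * 781.4070 * 9.81 / 1000
F = 400.4 kN


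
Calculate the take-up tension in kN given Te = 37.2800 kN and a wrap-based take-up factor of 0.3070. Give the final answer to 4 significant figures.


T_tu = 37.2800 * 0.3070
T_tu = 11.44 kN


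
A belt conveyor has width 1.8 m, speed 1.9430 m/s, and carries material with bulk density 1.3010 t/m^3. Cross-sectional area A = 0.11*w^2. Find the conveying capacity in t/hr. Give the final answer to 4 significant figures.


A = 0.11 * 1.8^2 = 0.3564 m^2
C = 0.3564 * 1.9430 * 1.3010 * 3600
C = 3243 t/hr


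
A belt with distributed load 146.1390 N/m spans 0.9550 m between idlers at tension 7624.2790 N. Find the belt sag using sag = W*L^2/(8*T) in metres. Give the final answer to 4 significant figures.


sag = 146.1390 * 0.9550^2 / (8 * 7624.2790)
sag = 0.002185 m


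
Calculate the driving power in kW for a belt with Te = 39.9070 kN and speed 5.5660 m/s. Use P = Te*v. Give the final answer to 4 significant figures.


P = Te * v = 39.9070 * 5.5660
P = 222.1 kW


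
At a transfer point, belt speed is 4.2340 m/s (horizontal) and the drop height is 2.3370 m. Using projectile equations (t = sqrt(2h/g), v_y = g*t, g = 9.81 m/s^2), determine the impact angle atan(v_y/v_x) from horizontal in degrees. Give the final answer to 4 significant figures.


t = sqrt(2*2.3370/9.81) = 0.690255 s
v_y = 9.81 * 0.690255 = 6.7714 m/s
angle = atan(6.7714 / 4.2340) = 57.98 deg


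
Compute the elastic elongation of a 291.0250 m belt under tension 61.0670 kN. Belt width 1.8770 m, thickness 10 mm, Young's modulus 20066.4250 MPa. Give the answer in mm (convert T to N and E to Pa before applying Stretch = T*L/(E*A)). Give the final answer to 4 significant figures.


A = 1.8770 * 0.01 = 0.01877 m^2
Stretch = 61.0670*1000 * 291.0250 / (20066.4250e6 * 0.01877) * 1000
Stretch = 47.18 mm


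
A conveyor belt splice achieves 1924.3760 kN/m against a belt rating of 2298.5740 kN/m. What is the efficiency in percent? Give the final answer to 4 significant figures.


Eff = 1924.3760 / 2298.5740 * 100
Eff = 83.72 %


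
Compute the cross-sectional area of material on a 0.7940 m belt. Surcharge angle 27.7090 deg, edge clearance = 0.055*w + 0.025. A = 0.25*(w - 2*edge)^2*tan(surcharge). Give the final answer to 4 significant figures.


edge = 0.055*0.7940 + 0.025 = 0.06867 m
ew = 0.7940 - 2*0.06867 = 0.65666 m
A = 0.25 * 0.65666^2 * tan(27.7090 deg)
A = 0.05662 m^2


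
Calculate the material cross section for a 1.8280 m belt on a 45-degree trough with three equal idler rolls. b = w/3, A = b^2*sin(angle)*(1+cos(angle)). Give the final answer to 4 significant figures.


b = 1.8280/3 = 0.609333 m
A = 0.609333^2 * sin(45 deg) * (1 + cos(45 deg))
A = 0.4482 m^2


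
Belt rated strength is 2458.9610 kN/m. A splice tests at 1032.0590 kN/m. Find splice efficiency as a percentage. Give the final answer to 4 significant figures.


Eff = 1032.0590 / 2458.9610 * 100
Eff = 41.97 %


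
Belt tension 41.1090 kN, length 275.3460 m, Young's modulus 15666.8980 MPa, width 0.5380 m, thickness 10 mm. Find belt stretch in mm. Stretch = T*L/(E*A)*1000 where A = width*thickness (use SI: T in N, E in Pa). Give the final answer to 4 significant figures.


A = 0.5380 * 0.01 = 0.00538 m^2
Stretch = 41.1090*1000 * 275.3460 / (15666.8980e6 * 0.00538) * 1000
Stretch = 134.3 mm


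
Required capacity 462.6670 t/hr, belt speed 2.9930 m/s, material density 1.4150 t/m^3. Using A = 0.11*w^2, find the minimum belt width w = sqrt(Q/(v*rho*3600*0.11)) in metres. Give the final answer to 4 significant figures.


A_req = 462.6670 / (2.9930 * 1.4150 * 3600) = 0.0303461 m^2
w = sqrt(0.0303461 / 0.11)
w = 0.5252 m


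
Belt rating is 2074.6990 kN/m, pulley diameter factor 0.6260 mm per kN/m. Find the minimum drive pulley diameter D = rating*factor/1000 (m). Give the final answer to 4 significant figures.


D = 2074.6990 * 0.6260 / 1000
D = 1.299 m


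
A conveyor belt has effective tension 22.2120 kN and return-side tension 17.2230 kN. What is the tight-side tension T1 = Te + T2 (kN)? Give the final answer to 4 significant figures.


T1 = Te + T2 = 22.2120 + 17.2230
T1 = 39.44 kN


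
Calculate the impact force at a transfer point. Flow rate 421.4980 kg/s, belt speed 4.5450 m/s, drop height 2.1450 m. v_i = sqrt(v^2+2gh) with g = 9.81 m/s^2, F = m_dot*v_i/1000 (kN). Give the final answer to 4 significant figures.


v_i = sqrt(4.5450^2 + 2*9.81*2.1450) = 7.92098 m/s
F = 421.4980 * 7.92098 / 1000
F = 3.339 kN


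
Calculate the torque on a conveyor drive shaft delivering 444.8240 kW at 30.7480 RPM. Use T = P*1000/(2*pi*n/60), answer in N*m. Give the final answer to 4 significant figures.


omega = 2*pi*30.7480/60 = 3.21992 rad/s
T = 444.8240*1000 / 3.21992
T = 138100 N*m


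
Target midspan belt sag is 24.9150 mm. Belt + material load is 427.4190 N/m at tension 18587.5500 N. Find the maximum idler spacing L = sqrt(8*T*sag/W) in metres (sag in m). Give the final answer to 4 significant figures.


sag = 24.9150/1000 = 0.024915 m
L = sqrt(8 * 18587.5500 * 0.024915 / 427.4190)
L = 2.944 m


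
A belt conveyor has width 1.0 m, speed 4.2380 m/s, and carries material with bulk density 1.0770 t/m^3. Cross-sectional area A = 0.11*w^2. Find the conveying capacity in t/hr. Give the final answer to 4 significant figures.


A = 0.11 * 1.0^2 = 0.11 m^2
C = 0.11 * 4.2380 * 1.0770 * 3600
C = 1807 t/hr


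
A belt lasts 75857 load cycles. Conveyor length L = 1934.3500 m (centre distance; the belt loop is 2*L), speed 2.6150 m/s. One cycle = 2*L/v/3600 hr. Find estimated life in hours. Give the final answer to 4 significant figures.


cycle_time = 2 * 1934.3500 / 2.6150 / 3600 = 0.410952 hr
life = 75857 * 0.410952 = 31170 hours


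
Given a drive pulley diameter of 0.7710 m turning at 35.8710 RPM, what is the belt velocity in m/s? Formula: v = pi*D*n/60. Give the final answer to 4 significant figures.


v = pi * 0.7710 * 35.8710 / 60
v = 1.448 m/s


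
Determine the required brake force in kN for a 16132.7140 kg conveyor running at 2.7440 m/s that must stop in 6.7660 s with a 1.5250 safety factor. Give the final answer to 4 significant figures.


F = 16132.7140 * 2.7440 / 6.7660 * 1.5250 / 1000
F = 9.978 kN


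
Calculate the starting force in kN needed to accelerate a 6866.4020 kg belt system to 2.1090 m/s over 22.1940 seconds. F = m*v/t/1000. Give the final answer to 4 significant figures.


F = 6866.4020 * 2.1090 / 22.1940 / 1000
F = 0.6525 kN


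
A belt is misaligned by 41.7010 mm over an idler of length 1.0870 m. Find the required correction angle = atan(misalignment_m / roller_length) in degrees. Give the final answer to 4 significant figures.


misalign_m = 41.7010 / 1000 = 0.041701 m
angle = atan(0.041701 / 1.0870)
angle = 2.197 deg


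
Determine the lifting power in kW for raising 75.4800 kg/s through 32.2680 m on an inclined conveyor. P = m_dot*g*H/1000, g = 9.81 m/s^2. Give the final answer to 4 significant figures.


P = 75.4800 * 9.81 * 32.2680 / 1000
P = 23.89 kW


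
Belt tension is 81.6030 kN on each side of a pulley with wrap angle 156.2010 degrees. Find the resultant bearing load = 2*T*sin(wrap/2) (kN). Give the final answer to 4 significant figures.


F = 2 * 81.6030 * sin(156.2010/2 deg)
F = 159.7 kN


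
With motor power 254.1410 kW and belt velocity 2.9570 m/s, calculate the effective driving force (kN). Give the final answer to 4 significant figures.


Te = P / v = 254.1410 / 2.9570
Te = 85.95 kN


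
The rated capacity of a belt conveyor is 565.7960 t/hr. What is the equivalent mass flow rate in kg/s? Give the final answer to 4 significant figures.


m_dot = 565.7960 * 1000 / 3600
m_dot = 157.2 kg/s


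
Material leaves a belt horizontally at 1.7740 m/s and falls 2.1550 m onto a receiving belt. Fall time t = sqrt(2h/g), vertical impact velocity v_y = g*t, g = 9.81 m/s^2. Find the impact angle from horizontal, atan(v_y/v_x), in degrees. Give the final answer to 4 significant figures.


t = sqrt(2*2.1550/9.81) = 0.662833 s
v_y = 9.81 * 0.662833 = 6.50239 m/s
angle = atan(6.50239 / 1.7740) = 74.74 deg


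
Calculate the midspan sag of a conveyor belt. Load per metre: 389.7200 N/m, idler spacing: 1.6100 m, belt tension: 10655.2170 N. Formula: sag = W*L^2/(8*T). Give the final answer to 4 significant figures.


sag = 389.7200 * 1.6100^2 / (8 * 10655.2170)
sag = 0.01185 m


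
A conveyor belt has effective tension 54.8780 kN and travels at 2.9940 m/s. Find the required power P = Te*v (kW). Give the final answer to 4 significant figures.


P = Te * v = 54.8780 * 2.9940
P = 164.3 kW


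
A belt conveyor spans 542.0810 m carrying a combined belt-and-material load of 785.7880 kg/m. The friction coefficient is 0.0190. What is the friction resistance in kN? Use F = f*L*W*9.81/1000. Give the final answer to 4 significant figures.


F = 0.0190 * 542.0810 * 785.7880 * 9.81 / 1000
F = 79.39 kN


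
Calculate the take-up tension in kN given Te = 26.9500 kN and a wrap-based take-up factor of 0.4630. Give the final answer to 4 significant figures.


T_tu = 26.9500 * 0.4630
T_tu = 12.48 kN


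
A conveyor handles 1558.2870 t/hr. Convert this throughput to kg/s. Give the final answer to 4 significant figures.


m_dot = 1558.2870 * 1000 / 3600
m_dot = 432.9 kg/s


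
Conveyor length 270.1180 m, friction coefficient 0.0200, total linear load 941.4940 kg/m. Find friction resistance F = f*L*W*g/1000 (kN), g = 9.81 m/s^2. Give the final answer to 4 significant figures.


F = 0.0200 * 270.1180 * 941.4940 * 9.81 / 1000
F = 49.90 kN


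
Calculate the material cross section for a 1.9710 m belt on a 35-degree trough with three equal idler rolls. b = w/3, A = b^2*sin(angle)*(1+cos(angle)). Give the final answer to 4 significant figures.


b = 1.9710/3 = 0.657 m
A = 0.657^2 * sin(35 deg) * (1 + cos(35 deg))
A = 0.4504 m^2


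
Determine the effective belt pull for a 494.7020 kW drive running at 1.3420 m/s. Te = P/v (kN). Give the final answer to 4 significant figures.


Te = P / v = 494.7020 / 1.3420
Te = 368.6 kN


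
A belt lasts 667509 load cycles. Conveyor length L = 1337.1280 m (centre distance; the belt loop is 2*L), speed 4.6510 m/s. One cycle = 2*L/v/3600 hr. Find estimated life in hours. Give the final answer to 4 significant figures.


cycle_time = 2 * 1337.1280 / 4.6510 / 3600 = 0.159718 hr
life = 667509 * 0.159718 = 106600 hours


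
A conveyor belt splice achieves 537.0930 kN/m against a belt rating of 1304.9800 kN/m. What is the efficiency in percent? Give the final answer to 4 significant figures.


Eff = 537.0930 / 1304.9800 * 100
Eff = 41.16 %


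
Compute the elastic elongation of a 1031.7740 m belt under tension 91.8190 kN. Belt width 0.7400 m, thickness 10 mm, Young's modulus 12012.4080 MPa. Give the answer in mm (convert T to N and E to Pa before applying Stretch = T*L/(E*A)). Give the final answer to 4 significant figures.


A = 0.7400 * 0.01 = 0.00740 m^2
Stretch = 91.8190*1000 * 1031.7740 / (12012.4080e6 * 0.00740) * 1000
Stretch = 1066 mm


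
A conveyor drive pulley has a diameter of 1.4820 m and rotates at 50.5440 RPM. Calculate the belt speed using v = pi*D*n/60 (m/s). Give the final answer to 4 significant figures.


v = pi * 1.4820 * 50.5440 / 60
v = 3.922 m/s


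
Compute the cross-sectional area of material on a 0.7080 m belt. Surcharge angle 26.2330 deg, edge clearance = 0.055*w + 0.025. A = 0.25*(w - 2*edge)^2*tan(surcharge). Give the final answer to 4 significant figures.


edge = 0.055*0.7080 + 0.025 = 0.06394 m
ew = 0.7080 - 2*0.06394 = 0.58012 m
A = 0.25 * 0.58012^2 * tan(26.2330 deg)
A = 0.04146 m^2


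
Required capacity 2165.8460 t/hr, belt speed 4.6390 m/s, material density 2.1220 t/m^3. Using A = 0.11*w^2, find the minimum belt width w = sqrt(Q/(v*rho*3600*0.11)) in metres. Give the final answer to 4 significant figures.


A_req = 2165.8460 / (4.6390 * 2.1220 * 3600) = 0.0611161 m^2
w = sqrt(0.0611161 / 0.11)
w = 0.7454 m
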